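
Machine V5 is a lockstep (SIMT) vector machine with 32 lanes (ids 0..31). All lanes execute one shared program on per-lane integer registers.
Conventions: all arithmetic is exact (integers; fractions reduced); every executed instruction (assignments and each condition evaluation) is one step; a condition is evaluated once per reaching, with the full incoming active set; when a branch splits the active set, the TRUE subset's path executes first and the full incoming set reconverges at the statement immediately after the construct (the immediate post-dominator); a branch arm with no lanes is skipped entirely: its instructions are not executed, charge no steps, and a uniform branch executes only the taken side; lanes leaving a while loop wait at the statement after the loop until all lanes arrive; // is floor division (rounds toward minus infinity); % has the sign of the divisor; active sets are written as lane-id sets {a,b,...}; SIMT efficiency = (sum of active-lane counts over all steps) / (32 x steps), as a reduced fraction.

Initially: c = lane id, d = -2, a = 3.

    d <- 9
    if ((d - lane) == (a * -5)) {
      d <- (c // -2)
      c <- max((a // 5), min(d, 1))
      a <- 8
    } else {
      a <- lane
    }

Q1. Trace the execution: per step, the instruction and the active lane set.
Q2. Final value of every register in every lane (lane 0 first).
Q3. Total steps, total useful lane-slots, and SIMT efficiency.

step 0: d <- 9                       {0,1,2,3,4,5,6,7,8,9,10,11,12,13,14,15,16,17,18,19,20,21,22,23,24,25,26,27,28,29,30,31}
step 1: eval ((d - lane) == (a * -5)) {0,1,2,3,4,5,6,7,8,9,10,11,12,13,14,15,16,17,18,19,20,21,22,23,24,25,26,27,28,29,30,31}
step 2: d <- (c // -2)               {24}
step 3: c <- max((a // 5), min(d, 1)) {24}
step 4: a <- 8                       {24}
step 5: a <- lane                    {0,1,2,3,4,5,6,7,8,9,10,11,12,13,14,15,16,17,18,19,20,21,22,23,25,26,27,28,29,30,31}

Answer: 6 steps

c: 0,1,2,3,4,5,6,7,8,9,10,11,12,13,14,15,16,17,18,19,20,21,22,23,0,25,26,27,28,29,30,31
d: 9,9,9,9,9,9,9,9,9,9,9,9,9,9,9,9,9,9,9,9,9,9,9,9,-12,9,9,9,9,9,9,9
a: 0,1,2,3,4,5,6,7,8,9,10,11,12,13,14,15,16,17,18,19,20,21,22,23,8,25,26,27,28,29,30,31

steps = 6; useful = 98; efficiency = 98/192 = 49/96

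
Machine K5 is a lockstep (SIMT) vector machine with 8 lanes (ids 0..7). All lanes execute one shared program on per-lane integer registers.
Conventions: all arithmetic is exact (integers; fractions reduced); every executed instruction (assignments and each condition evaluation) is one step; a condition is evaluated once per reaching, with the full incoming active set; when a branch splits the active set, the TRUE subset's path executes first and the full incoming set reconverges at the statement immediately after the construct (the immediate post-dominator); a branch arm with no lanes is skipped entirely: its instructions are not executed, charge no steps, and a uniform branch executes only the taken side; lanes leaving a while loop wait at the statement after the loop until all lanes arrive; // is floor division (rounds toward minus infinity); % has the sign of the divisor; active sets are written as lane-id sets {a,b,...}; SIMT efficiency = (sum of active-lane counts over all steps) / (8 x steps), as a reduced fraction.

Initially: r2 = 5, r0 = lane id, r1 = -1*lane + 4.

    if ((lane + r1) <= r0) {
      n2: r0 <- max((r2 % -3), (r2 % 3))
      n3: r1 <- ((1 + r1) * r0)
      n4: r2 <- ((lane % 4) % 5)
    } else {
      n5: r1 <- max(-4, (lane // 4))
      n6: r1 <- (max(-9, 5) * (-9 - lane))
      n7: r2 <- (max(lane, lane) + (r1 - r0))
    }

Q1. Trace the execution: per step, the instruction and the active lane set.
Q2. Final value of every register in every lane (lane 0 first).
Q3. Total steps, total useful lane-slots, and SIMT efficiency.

step 0: eval ((lane + r1) <= r0)     {0,1,2,3,4,5,6,7}
step 1: r0 <- max((r2 % -3), (r2 % 3)) {4,5,6,7}
step 2: r1 <- ((1 + r1) * r0)        {4,5,6,7}
step 3: r2 <- ((lane % 4) % 5)       {4,5,6,7}
step 4: r1 <- max(-4, (lane // 4))   {0,1,2,3}
step 5: r1 <- (max(-9, 5) * (-9 - lane)) {0,1,2,3}
step 6: r2 <- (max(lane, lane) + (r1 - r0)) {0,1,2,3}

Answer: 7 steps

r2: -45,-50,-55,-60,0,1,2,3
r0: 0,1,2,3,2,2,2,2
r1: -45,-50,-55,-60,2,0,-2,-4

steps = 7; useful = 32; efficiency = 32/56 = 4/7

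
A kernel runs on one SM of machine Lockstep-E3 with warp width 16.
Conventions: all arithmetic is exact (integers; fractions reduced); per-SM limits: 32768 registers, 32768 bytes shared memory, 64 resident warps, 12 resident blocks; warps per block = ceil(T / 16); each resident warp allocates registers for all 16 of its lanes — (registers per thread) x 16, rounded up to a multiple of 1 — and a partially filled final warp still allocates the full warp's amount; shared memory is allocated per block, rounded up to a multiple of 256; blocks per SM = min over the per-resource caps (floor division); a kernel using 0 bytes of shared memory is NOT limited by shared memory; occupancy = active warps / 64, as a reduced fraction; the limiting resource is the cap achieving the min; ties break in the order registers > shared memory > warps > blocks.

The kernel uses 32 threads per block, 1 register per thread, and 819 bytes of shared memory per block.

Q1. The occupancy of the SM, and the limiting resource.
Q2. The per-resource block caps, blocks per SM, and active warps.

Answer: occupancy 3/8, limited by blocks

registers: 1024 blocks
shared memory: 32 blocks
warps: 32 blocks
blocks: 12 blocks

Answer: 12 blocks, 24 active warps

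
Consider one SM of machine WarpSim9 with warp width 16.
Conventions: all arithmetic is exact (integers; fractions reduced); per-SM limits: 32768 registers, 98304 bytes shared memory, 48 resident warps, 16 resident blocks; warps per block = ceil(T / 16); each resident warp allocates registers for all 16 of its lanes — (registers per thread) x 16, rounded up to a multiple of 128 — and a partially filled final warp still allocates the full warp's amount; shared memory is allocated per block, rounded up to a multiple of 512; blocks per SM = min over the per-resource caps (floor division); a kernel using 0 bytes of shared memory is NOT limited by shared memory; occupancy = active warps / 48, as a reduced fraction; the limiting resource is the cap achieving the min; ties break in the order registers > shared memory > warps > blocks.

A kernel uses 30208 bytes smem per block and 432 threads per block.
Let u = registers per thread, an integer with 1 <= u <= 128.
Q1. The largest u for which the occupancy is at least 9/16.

Answer: u = 72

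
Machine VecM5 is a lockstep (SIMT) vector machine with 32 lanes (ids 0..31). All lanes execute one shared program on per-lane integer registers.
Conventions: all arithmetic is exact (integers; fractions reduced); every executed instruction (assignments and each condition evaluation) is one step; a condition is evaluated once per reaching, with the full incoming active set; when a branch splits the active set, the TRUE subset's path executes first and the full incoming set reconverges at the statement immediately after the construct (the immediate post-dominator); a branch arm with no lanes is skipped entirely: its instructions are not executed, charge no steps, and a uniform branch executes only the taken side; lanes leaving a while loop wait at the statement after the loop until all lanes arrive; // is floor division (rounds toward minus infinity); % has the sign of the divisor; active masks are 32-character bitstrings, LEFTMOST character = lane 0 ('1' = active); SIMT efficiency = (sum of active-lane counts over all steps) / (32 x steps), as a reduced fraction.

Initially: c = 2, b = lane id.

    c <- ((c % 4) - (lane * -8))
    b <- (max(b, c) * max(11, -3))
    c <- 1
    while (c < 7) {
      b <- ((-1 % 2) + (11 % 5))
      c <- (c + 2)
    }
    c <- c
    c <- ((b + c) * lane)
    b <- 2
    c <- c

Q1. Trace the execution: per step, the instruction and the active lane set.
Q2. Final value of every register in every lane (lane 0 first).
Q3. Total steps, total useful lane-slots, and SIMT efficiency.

step 0: c <- ((c % 4) - (lane * -8)) 11111111111111111111111111111111
step 1: b <- (max(b, c) * max(11, -3)) 11111111111111111111111111111111
step 2: c <- 1                       11111111111111111111111111111111
step 3: eval (c < 7)                 11111111111111111111111111111111
step 4: b <- ((-1 % 2) + (11 % 5))   11111111111111111111111111111111
step 5: c <- (c + 2)                 11111111111111111111111111111111
step 6: eval (c < 7)                 11111111111111111111111111111111
step 7: b <- ((-1 % 2) + (11 % 5))   11111111111111111111111111111111
step 8: c <- (c + 2)                 11111111111111111111111111111111
step 9: eval (c < 7)                 11111111111111111111111111111111
step 10: b <- ((-1 % 2) + (11 % 5))   11111111111111111111111111111111
step 11: c <- (c + 2)                 11111111111111111111111111111111
step 12: eval (c < 7)                 11111111111111111111111111111111
step 13: c <- c                       11111111111111111111111111111111
step 14: c <- ((b + c) * lane)        11111111111111111111111111111111
step 15: b <- 2                       11111111111111111111111111111111
step 16: c <- c                       11111111111111111111111111111111

Answer: 17 steps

c: 0,9,18,27,36,45,54,63,72,81,90,99,108,117,126,135,144,153,162,171,180,189,198,207,216,225,234,243,252,261,270,279
b: 2,2,2,2,2,2,2,2,2,2,2,2,2,2,2,2,2,2,2,2,2,2,2,2,2,2,2,2,2,2,2,2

steps = 17; useful = 544; efficiency = 544/544 = 1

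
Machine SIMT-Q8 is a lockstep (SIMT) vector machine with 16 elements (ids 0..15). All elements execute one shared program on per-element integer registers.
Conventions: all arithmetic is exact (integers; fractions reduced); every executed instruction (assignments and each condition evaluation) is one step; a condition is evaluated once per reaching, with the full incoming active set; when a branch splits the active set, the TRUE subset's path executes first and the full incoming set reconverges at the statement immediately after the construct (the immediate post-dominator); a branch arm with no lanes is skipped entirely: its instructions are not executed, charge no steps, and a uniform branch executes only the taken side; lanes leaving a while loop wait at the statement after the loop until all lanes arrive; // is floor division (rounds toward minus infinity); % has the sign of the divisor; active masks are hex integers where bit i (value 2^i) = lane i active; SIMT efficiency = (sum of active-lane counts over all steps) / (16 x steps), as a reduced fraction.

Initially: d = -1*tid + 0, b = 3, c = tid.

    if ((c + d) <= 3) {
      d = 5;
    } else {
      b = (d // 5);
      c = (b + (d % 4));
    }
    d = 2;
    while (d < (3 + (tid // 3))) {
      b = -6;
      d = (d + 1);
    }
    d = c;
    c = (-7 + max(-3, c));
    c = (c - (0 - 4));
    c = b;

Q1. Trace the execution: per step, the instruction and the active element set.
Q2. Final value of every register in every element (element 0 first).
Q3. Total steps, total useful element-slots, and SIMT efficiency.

step 0: eval ((c + d) <= 3)          0xffff
step 1: d <- 5                       0xffff
step 2: d <- 2                       0xffff
step 3: eval (d < (3 + (tid // 3)))  0xffff
step 4: b <- -6                      0xffff
step 5: d <- (d + 1)                 0xffff
step 6: eval (d < (3 + (tid // 3)))  0xffff
step 7: b <- -6                      0xfff8
step 8: d <- (d + 1)                 0xfff8
step 9: eval (d < (3 + (tid // 3)))  0xfff8
step 10: b <- -6                      0xffc0
step 11: d <- (d + 1)                 0xffc0
step 12: eval (d < (3 + (tid // 3)))  0xffc0
step 13: b <- -6                      0xfe00
step 14: d <- (d + 1)                 0xfe00
step 15: eval (d < (3 + (tid // 3)))  0xfe00
step 16: b <- -6                      0xf000
step 17: d <- (d + 1)                 0xf000
step 18: eval (d < (3 + (tid // 3)))  0xf000
step 19: b <- -6                      0x8000
step 20: d <- (d + 1)                 0x8000
step 21: eval (d < (3 + (tid // 3)))  0x8000
step 22: d <- c                       0xffff
step 23: c <- (-7 + max(-3, c))       0xffff
step 24: c <- (c - (0 - 4))           0xffff
step 25: c <- b                       0xffff

Answer: 26 steps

d: 0,1,2,3,4,5,6,7,8,9,10,11,12,13,14,15
b: -6,-6,-6,-6,-6,-6,-6,-6,-6,-6,-6,-6,-6,-6,-6,-6
c: -6,-6,-6,-6,-6,-6,-6,-6,-6,-6,-6,-6,-6,-6,-6,-6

steps = 26; useful = 281; efficiency = 281/416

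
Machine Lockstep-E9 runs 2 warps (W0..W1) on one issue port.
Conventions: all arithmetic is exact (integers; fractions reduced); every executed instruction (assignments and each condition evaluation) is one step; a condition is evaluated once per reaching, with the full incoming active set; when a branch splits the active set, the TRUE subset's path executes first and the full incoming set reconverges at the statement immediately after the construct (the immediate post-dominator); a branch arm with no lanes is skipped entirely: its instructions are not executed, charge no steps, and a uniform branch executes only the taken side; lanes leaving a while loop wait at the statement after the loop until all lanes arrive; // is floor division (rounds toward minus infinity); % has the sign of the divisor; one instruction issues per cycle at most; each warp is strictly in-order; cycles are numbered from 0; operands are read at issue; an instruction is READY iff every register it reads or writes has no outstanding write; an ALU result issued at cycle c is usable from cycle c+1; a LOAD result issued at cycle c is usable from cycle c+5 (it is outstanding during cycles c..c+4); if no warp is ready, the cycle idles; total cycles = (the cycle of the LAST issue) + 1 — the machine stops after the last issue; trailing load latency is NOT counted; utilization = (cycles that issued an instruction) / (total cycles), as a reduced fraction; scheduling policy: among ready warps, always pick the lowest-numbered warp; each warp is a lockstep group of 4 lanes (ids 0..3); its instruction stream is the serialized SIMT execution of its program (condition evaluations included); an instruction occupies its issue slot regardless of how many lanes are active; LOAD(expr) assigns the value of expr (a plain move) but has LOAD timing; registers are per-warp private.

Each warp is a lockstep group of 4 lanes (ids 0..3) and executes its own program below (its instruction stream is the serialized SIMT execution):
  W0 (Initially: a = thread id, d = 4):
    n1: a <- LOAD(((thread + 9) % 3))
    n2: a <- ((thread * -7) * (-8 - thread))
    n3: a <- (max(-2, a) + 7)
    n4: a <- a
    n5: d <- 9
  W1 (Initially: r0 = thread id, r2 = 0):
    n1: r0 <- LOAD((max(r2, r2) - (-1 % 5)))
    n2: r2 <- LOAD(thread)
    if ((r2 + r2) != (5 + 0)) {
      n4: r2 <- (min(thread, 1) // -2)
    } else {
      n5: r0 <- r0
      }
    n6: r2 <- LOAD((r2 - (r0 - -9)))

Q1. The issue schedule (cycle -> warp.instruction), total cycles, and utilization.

cycle 0: W0.I0
cycle 1: W1.I0
cycle 2: W1.I1
cycle 3: idle
cycle 4: idle
cycle 5: W0.I1
cycle 6: W0.I2
cycle 7: W0.I3
cycle 8: W0.I4
cycle 9: W1.I2
cycle 10: W1.I3
cycle 11: W1.I4

Answer: 12 cycles, utilization 5/6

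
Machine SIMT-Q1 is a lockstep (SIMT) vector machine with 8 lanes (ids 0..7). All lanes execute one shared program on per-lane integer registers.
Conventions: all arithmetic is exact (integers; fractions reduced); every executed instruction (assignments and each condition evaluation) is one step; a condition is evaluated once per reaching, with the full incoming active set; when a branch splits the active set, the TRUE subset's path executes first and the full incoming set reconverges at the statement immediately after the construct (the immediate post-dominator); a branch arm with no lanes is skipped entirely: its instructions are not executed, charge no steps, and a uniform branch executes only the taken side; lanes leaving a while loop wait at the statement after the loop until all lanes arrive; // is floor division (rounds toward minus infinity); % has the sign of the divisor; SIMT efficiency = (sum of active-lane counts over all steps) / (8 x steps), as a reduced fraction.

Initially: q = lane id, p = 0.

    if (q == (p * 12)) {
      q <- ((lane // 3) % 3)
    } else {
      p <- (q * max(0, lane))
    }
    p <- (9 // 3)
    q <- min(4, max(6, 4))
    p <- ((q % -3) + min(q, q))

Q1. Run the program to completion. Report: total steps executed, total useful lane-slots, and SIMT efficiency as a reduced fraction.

Answer: 6 steps, 40 useful, 5/6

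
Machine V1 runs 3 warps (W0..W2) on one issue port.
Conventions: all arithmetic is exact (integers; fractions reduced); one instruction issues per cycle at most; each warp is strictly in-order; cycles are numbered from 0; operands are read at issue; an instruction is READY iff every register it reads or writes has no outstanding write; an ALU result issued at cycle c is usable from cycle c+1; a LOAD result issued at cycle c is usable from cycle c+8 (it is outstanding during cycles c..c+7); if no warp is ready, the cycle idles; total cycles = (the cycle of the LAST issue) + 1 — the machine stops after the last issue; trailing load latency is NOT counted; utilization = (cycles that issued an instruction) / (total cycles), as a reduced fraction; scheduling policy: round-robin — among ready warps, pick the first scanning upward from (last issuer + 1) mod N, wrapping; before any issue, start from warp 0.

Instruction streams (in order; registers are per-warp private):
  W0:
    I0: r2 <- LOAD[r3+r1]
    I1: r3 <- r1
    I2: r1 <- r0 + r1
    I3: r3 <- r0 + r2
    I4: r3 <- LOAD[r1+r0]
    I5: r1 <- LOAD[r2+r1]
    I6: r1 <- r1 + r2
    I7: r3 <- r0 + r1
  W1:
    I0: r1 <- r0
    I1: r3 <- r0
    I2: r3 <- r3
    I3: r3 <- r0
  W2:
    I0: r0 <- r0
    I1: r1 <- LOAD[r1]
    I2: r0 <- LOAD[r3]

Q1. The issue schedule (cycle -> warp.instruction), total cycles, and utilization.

cycle 0: W0.I0
cycle 1: W1.I0
cycle 2: W2.I0
cycle 3: W0.I1
cycle 4: W1.I1
cycle 5: W2.I1
cycle 6: W0.I2
cycle 7: W1.I2
cycle 8: W2.I2
cycle 9: W0.I3
cycle 10: W1.I3
cycle 11: W0.I4
cycle 12: W0.I5
cycle 13: idle
cycle 14: idle
cycle 15: idle
cycle 16: idle
cycle 17: idle
cycle 18: idle
cycle 19: idle
cycle 20: W0.I6
cycle 21: W0.I7

Answer: 22 cycles, utilization 15/22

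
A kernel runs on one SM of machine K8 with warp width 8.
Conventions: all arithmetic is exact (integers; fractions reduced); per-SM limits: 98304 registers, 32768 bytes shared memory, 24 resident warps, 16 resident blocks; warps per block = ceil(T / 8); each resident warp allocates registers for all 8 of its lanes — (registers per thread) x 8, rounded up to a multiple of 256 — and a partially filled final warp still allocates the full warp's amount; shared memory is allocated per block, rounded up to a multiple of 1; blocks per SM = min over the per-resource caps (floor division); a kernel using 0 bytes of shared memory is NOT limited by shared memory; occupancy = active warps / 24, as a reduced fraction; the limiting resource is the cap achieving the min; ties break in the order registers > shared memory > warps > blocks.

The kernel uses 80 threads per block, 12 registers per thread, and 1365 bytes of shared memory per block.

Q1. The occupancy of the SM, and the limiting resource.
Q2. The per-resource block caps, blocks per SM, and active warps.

Answer: occupancy 5/6, limited by warps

registers: 38 blocks
shared memory: 24 blocks
warps: 2 blocks
blocks: 16 blocks

Answer: 2 blocks, 20 active warps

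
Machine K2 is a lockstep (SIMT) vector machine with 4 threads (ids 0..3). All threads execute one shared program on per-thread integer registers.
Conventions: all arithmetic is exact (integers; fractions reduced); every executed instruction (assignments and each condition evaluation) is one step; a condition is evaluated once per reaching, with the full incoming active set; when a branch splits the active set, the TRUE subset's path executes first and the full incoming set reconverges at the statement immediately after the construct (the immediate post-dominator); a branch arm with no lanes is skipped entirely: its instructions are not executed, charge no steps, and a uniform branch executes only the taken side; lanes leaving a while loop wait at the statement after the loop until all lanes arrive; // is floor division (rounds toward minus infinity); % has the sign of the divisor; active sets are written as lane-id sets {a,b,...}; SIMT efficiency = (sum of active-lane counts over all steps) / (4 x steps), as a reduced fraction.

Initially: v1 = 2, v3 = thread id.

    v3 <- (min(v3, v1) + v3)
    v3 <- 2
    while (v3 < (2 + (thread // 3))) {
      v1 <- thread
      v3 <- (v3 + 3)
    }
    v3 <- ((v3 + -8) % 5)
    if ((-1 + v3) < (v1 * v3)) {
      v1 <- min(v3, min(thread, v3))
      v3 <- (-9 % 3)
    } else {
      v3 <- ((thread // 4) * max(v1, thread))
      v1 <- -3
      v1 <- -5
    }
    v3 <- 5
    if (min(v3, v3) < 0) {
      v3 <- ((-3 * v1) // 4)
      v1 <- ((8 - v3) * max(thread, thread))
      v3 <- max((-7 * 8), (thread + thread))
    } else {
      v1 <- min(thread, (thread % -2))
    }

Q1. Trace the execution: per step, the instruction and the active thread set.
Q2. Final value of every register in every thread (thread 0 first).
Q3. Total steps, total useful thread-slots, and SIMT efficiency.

step 0: v3 <- (min(v3, v1) + v3)     {0,1,2,3}
step 1: v3 <- 2                      {0,1,2,3}
step 2: eval (v3 < (2 + (thread // 3))) {0,1,2,3}
step 3: v1 <- thread                 {3}
step 4: v3 <- (v3 + 3)               {3}
step 5: eval (v3 < (2 + (thread // 3))) {3}
step 6: v3 <- ((v3 + -8) % 5)        {0,1,2,3}
step 7: eval ((-1 + v3) < (v1 * v3)) {0,1,2,3}
step 8: v1 <- min(v3, min(thread, v3)) {0,1,2,3}
step 9: v3 <- (-9 % 3)               {0,1,2,3}
step 10: v3 <- 5                      {0,1,2,3}
step 11: eval (min(v3, v3) < 0)       {0,1,2,3}
step 12: v1 <- min(thread, (thread % -2)) {0,1,2,3}

Answer: 13 steps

v1: 0,-1,0,-1
v3: 5,5,5,5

steps = 13; useful = 43; efficiency = 43/52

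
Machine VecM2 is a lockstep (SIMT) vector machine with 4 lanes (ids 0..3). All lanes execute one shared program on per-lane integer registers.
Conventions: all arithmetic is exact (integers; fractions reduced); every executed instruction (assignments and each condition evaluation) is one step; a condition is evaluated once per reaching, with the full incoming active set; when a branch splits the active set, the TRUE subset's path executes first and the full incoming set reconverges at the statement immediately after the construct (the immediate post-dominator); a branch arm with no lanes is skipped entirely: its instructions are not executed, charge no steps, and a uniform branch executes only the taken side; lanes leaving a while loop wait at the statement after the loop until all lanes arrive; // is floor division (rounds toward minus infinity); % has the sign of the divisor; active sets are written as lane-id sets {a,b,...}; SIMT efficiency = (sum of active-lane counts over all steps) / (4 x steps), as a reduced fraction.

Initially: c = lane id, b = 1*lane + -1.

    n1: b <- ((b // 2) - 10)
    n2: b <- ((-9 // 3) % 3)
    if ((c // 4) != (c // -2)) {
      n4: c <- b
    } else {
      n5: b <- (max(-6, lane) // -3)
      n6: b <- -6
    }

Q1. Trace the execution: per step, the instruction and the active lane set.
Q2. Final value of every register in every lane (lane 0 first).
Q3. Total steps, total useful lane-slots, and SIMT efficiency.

step 0: b <- ((b // 2) - 10)         {0,1,2,3}
step 1: b <- ((-9 // 3) % 3)         {0,1,2,3}
step 2: eval ((c // 4) != (c // -2)) {0,1,2,3}
step 3: c <- b                       {1,2,3}
step 4: b <- (max(-6, lane) // -3)   {0}
step 5: b <- -6                      {0}

Answer: 6 steps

c: 0,0,0,0
b: -6,0,0,0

steps = 6; useful = 17; efficiency = 17/24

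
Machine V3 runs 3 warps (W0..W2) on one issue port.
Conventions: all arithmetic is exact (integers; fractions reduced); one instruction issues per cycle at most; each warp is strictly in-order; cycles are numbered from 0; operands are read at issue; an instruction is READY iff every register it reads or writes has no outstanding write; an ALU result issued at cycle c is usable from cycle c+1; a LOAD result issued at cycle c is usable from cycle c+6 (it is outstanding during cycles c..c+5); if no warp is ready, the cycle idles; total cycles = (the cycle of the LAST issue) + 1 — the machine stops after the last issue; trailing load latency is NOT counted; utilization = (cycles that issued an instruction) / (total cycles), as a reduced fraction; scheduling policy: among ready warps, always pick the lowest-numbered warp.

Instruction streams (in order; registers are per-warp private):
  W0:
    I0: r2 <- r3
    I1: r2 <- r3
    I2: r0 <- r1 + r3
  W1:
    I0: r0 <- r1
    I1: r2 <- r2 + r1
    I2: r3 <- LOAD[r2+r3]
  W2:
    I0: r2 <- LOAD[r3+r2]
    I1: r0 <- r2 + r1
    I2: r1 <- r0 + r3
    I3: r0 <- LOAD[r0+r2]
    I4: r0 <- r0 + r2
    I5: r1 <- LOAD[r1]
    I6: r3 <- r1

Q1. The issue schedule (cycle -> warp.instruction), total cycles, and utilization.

cycle 0: W0.I0
cycle 1: W0.I1
cycle 2: W0.I2
cycle 3: W1.I0
cycle 4: W1.I1
cycle 5: W1.I2
cycle 6: W2.I0
cycle 7: idle
cycle 8: idle
cycle 9: idle
cycle 10: idle
cycle 11: idle
cycle 12: W2.I1
cycle 13: W2.I2
cycle 14: W2.I3
cycle 15: idle
cycle 16: idle
cycle 17: idle
cycle 18: idle
cycle 19: idle
cycle 20: W2.I4
cycle 21: W2.I5
cycle 22: idle
cycle 23: idle
cycle 24: idle
cycle 25: idle
cycle 26: idle
cycle 27: W2.I6

Answer: 28 cycles, utilization 13/28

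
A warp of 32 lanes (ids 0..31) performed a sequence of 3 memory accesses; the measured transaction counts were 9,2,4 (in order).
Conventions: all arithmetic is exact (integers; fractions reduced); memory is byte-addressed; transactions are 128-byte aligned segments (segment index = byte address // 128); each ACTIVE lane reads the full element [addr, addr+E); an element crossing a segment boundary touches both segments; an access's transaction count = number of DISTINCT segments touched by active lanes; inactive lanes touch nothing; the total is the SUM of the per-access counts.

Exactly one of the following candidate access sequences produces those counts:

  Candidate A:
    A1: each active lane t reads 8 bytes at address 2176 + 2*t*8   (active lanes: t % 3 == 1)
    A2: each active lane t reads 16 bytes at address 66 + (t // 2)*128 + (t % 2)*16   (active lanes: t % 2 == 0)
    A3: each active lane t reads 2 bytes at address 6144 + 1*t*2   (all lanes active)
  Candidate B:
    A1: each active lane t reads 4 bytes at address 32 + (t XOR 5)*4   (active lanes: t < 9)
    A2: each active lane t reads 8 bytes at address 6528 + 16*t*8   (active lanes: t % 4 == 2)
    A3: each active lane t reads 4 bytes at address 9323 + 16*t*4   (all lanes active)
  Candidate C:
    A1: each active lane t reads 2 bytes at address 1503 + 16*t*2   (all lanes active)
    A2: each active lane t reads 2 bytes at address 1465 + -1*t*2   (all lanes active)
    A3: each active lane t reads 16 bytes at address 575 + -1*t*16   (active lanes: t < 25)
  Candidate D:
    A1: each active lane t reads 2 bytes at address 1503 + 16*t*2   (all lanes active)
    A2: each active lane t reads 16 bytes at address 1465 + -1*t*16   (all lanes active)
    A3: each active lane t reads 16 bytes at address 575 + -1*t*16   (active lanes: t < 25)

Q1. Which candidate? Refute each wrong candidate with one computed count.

A: A1 gives 4 transactions, not 9
B: A1 gives 1 transaction, not 9
D: A2 gives 5 transactions, not 2
C: all counts match (9,2,4)

Answer: C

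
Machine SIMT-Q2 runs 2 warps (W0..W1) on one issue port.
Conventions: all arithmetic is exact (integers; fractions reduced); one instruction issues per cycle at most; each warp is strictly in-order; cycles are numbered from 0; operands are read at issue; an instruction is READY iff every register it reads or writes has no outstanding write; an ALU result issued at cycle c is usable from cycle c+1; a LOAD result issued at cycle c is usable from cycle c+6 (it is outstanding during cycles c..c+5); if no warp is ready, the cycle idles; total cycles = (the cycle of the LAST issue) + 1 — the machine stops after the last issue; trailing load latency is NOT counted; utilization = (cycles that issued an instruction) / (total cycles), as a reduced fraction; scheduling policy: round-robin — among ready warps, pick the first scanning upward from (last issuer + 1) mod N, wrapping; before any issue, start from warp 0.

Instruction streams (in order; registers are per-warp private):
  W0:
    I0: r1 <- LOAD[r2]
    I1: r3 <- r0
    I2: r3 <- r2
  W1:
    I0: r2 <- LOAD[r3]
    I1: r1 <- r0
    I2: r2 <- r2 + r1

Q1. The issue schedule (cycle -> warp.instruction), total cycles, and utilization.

cycle 0: W0.I0
cycle 1: W1.I0
cycle 2: W0.I1
cycle 3: W1.I1
cycle 4: W0.I2
cycle 5: idle
cycle 6: idle
cycle 7: W1.I2

Answer: 8 cycles, utilization 3/4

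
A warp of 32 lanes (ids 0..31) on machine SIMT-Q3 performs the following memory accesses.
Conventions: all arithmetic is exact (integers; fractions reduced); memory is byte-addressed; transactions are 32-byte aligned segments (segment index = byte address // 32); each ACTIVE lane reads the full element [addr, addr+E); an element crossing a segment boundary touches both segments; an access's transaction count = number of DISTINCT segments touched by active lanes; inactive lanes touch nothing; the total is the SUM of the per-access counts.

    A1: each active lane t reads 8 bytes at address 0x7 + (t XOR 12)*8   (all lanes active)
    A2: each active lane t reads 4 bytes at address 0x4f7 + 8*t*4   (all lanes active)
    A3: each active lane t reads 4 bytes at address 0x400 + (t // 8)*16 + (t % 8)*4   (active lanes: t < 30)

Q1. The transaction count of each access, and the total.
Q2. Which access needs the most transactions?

A1: 9 transactions
A2: 32 transactions
A3: 3 transactions

Answer: 9,32,3; total 44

Answer: A2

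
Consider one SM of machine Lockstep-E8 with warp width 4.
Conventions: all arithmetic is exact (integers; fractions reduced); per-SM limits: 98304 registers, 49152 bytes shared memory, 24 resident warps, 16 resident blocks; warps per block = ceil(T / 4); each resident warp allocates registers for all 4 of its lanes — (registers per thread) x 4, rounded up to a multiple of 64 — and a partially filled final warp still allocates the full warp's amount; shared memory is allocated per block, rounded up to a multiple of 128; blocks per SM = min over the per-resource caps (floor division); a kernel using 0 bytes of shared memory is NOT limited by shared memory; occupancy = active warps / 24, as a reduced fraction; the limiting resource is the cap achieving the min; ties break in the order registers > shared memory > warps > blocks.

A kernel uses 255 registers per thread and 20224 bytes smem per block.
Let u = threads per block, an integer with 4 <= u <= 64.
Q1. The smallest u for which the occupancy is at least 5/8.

Answer: u = 29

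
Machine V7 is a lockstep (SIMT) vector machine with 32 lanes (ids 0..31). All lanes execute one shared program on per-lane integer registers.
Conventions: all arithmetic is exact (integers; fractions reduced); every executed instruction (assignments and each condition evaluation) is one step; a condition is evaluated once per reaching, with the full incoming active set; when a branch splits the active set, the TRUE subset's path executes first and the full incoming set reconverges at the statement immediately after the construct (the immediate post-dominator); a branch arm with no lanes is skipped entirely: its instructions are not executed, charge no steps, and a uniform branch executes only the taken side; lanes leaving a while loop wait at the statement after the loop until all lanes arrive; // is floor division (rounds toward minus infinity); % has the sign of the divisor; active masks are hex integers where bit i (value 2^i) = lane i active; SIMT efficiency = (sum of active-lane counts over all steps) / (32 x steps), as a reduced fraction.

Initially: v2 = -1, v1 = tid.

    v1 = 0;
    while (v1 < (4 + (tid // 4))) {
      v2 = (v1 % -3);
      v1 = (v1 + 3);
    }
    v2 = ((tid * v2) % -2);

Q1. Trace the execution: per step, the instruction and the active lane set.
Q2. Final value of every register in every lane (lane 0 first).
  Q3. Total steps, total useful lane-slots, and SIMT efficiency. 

step 0: v1 <- 0                      0xffffffff
step 1: eval (v1 < (4 + (tid // 4))) 0xffffffff
step 2: v2 <- (v1 % -3)              0xffffffff
step 3: v1 <- (v1 + 3)               0xffffffff
step 4: eval (v1 < (4 + (tid // 4))) 0xffffffff
step 5: v2 <- (v1 % -3)              0xffffffff
step 6: v1 <- (v1 + 3)               0xffffffff
step 7: eval (v1 < (4 + (tid // 4))) 0xffffffff
step 8: v2 <- (v1 % -3)              0xfffff000
step 9: v1 <- (v1 + 3)               0xfffff000
step 10: eval (v1 < (4 + (tid // 4))) 0xfffff000
step 11: v2 <- (v1 % -3)              0xff000000
step 12: v1 <- (v1 + 3)               0xff000000
step 13: eval (v1 < (4 + (tid // 4))) 0xff000000
step 14: v2 <- ((tid * v2) % -2)      0xffffffff

Answer: 15 steps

v2: 0,0,0,0,0,0,0,0,0,0,0,0,0,0,0,0,0,0,0,0,0,0,0,0,0,0,0,0,0,0,0,0
v1: 6,6,6,6,6,6,6,6,6,6,6,6,9,9,9,9,9,9,9,9,9,9,9,9,12,12,12,12,12,12,12,12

steps = 15; useful = 372; efficiency = 372/480 = 31/40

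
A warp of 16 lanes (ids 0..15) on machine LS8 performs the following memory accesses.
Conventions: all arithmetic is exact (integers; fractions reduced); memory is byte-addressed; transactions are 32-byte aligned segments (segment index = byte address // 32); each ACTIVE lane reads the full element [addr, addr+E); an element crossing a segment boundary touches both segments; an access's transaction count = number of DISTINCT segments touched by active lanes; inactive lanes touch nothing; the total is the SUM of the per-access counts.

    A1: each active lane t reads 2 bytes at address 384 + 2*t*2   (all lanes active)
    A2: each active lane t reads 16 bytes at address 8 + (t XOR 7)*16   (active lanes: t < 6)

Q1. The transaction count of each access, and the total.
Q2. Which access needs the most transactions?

A1: 2 transactions
A2: 4 transactions

Answer: 2,4; total 6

Answer: A2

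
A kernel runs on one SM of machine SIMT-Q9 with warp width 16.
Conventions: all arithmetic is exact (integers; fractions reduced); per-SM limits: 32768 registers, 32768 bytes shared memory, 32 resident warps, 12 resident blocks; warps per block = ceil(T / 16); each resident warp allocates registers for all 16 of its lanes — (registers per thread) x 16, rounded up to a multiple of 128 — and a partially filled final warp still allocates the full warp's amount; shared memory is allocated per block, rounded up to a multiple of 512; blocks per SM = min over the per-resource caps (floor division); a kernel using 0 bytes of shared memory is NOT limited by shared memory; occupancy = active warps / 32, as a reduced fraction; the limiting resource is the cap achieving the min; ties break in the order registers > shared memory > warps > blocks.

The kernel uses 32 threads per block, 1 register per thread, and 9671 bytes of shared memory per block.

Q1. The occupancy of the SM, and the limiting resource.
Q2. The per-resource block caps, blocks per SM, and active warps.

Answer: occupancy 3/16, limited by shared memory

registers: 128 blocks
shared memory: 3 blocks
warps: 16 blocks
blocks: 12 blocks

Answer: 3 blocks, 6 active warps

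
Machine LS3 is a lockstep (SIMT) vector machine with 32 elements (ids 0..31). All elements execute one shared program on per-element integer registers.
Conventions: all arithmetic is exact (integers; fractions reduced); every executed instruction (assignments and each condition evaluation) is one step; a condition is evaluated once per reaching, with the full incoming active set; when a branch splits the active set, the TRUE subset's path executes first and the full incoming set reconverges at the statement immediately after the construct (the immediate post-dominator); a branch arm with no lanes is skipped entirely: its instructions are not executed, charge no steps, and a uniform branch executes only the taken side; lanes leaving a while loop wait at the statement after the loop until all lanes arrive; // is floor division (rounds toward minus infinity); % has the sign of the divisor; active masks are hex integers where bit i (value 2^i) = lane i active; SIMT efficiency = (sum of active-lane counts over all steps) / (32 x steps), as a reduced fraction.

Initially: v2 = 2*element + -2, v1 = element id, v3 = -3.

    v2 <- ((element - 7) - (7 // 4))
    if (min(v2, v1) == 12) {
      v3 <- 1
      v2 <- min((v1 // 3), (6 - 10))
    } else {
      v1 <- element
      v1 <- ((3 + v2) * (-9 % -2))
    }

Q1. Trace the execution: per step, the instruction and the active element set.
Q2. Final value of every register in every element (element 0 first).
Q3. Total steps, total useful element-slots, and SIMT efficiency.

step 0: v2 <- ((element - 7) - (7 // 4)) 0xffffffff
step 1: eval (min(v2, v1) == 12)     0xffffffff
step 2: v3 <- 1                      0x00100000
step 3: v2 <- min((v1 // 3), (6 - 10)) 0x00100000
step 4: v1 <- element                0xffefffff
step 5: v1 <- ((3 + v2) * (-9 % -2)) 0xffefffff

Answer: 6 steps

v2: -8,-7,-6,-5,-4,-3,-2,-1,0,1,2,3,4,5,6,7,8,9,10,11,-4,13,14,15,16,17,18,19,20,21,22,23
v1: 5,4,3,2,1,0,-1,-2,-3,-4,-5,-6,-7,-8,-9,-10,-11,-12,-13,-14,20,-16,-17,-18,-19,-20,-21,-22,-23,-24,-25,-26
v3: -3,-3,-3,-3,-3,-3,-3,-3,-3,-3,-3,-3,-3,-3,-3,-3,-3,-3,-3,-3,1,-3,-3,-3,-3,-3,-3,-3,-3,-3,-3,-3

steps = 6; useful = 128; efficiency = 128/192 = 2/3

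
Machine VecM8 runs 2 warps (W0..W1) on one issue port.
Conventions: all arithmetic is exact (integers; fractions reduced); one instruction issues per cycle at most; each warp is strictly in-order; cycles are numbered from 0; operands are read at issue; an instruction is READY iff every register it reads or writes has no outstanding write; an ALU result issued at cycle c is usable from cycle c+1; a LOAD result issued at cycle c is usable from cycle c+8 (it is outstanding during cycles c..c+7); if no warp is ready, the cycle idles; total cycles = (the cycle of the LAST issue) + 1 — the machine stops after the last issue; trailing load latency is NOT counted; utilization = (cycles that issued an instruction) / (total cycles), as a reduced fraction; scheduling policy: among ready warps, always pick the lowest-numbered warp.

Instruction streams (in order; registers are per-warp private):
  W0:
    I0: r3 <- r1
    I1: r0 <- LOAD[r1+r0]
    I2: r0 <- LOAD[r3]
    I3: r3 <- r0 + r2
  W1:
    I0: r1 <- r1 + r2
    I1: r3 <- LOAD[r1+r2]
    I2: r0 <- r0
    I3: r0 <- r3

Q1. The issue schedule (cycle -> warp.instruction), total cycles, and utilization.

cycle 0: W0.I0
cycle 1: W0.I1
cycle 2: W1.I0
cycle 3: W1.I1
cycle 4: W1.I2
cycle 5: idle
cycle 6: idle
cycle 7: idle
cycle 8: idle
cycle 9: W0.I2
cycle 10: idle
cycle 11: W1.I3
cycle 12: idle
cycle 13: idle
cycle 14: idle
cycle 15: idle
cycle 16: idle
cycle 17: W0.I3

Answer: 18 cycles, utilization 4/9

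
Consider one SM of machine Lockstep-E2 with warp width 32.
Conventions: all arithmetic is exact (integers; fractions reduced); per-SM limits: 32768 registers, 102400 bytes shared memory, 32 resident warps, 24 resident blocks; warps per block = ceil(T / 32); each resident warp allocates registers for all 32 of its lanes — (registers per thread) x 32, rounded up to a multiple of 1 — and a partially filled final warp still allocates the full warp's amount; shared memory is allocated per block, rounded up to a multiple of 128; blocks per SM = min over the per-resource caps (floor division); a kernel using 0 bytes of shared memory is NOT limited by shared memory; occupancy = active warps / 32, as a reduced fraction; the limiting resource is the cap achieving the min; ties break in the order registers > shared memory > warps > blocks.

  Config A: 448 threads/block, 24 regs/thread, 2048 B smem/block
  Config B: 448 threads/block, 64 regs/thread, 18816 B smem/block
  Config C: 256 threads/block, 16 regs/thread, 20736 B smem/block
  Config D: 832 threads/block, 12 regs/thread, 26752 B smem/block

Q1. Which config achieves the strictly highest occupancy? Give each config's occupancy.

occupancies: A 7/8, B 7/16, C 1, D 13/16

Answer: C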